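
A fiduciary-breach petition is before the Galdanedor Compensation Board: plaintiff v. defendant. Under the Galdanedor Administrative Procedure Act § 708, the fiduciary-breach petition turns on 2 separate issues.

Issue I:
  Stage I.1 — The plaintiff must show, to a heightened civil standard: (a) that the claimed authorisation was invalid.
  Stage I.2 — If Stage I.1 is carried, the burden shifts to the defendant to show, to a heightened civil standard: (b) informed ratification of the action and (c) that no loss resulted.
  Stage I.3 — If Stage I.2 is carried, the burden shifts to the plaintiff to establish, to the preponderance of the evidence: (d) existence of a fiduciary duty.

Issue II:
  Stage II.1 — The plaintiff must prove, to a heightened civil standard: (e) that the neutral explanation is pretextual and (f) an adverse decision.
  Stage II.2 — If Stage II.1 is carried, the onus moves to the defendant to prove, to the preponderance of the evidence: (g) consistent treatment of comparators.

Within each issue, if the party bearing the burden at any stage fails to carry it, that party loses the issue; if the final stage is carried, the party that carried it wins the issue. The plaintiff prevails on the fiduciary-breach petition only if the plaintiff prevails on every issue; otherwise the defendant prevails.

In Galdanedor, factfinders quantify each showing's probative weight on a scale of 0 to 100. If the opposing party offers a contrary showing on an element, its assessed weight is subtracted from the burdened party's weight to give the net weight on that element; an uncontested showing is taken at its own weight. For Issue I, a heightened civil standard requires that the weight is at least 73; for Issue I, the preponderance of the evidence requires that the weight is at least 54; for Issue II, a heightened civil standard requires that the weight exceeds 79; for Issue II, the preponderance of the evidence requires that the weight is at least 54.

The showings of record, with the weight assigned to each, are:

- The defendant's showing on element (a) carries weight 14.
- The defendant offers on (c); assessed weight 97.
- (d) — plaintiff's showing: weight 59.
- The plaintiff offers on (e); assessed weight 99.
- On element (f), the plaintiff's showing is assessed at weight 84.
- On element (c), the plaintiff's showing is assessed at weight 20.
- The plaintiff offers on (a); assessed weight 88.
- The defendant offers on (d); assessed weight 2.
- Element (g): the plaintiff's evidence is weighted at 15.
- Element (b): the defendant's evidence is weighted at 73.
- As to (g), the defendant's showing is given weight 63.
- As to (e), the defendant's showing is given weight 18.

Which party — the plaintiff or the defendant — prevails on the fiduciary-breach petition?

plaintiff

— Issue I —
Stage I.1 (plaintiff, a heightened civil standard, weight is at least 73): (a) net 88−14=74 ≥ 73 — meets.
  Stage I.1 carried; the burden shifts to the defendant.
Stage I.2 (defendant, a heightened civil standard, weight is at least 73): (b) 73 ≥ 73 — meets; (c) net 97−20=77 ≥ 73 — meets.
  Stage I.2 carried; the burden shifts to the plaintiff.
Stage I.3 (plaintiff, the preponderance of the evidence, weight is at least 54): (d) net 59−2=57 ≥ 54 — meets.
  Stage I.3 carried; the final stage is satisfied.
All stages carried — the plaintiff prevails on this issue.
— Issue II —
Stage II.1 (plaintiff, a heightened civil standard, weight exceeds 79): (e) net 99−18=81 > 79 — meets; (f) 84 > 79 — meets.
  The plaintiff carries Stage II.1; the defendant now bears the burden.
Stage II.2 (defendant, the preponderance of the evidence, weight is at least 54): (g) net 63−15=48 < 54 — fails.
  The defendant does not carry Stage II.2.
The analysis ends at Stage II.2; the plaintiff prevails on this issue.
Per-issue: Issue I → plaintiff; Issue II → plaintiff. The plaintiff must prevail on every issue; overall, the plaintiff prevails.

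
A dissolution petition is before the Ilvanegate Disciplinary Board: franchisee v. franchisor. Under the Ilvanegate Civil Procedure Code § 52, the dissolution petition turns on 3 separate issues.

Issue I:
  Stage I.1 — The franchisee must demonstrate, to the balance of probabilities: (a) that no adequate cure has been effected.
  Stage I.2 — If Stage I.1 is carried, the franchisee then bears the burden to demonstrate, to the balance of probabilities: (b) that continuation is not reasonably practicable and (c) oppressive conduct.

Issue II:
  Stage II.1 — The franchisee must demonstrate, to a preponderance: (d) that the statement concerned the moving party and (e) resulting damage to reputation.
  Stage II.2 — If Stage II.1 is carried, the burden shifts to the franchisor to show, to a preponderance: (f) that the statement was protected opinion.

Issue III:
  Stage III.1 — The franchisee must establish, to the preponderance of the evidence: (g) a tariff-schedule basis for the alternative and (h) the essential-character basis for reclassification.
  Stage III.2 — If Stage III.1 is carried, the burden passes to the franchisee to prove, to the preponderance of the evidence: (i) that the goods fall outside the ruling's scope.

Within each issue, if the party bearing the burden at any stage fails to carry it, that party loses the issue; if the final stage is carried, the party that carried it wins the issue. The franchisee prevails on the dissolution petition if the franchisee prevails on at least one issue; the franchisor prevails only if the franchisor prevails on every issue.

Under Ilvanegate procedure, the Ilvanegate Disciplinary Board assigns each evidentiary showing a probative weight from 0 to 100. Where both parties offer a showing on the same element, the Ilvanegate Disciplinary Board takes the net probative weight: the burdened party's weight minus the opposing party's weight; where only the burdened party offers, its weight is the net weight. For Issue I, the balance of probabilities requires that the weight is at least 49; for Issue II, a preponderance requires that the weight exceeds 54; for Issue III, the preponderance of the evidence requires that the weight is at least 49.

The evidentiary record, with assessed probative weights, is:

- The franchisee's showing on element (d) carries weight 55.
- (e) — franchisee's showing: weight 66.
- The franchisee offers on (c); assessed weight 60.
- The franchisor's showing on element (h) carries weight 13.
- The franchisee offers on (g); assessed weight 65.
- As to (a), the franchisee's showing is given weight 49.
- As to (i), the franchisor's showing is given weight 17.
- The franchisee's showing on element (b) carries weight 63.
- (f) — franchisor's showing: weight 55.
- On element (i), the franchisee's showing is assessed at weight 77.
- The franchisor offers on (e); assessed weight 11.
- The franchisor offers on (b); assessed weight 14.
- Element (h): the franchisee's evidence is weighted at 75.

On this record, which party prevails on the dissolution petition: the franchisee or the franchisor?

— Issue I —
Stage I.1 (franchisee, the balance of probabilities, weight is at least 49): (a) 49 ≥ 49 — meets.
  All elements met. The franchisee retains the burden for Stage I.2.
Stage I.2 (franchisee, the balance of probabilities, weight is at least 49): (b) net 63−14=49 ≥ 49 — meets; (c) 60 ≥ 49 — meets.
  The franchisee carries the last stage.
All stages carried — the franchisee prevails on this issue.
— Issue II —
Stage II.1 (franchisee, a preponderance, weight exceeds 54): (d) 55 > 54 — meets; (e) net 66−11=55 > 54 — meets.
  All elements met. The burden passes to the franchisor.
Stage II.2 (franchisor, a preponderance, weight exceeds 54): (f) 55 > 54 — meets.
  The franchisor carries the last stage.
With every stage satisfied, the franchisor prevails on this issue.
— Issue III —
Stage III.1 — burden on franchisee; standard: the preponderance of the evidence (weight is at least 49).
    (g): 65 ≥ 49 [met]
    (h): 75 − 13 = 62 ≥ 49 [met]
  All elements met. The franchisee retains the burden for Stage III.2.
Stage III.2 — burden on franchisee; standard: the preponderance of the evidence (weight is at least 49).
    (i): 77 − 17 = 60 ≥ 49 [met]
  The franchisee carries the last stage.
All stages carried — the franchisee prevails on this issue.
Per-issue: Issue I → franchisee; Issue II → franchisor; Issue III → franchisee. The franchisee must prevail on at least one issue; overall, the franchisee prevails.

franchisee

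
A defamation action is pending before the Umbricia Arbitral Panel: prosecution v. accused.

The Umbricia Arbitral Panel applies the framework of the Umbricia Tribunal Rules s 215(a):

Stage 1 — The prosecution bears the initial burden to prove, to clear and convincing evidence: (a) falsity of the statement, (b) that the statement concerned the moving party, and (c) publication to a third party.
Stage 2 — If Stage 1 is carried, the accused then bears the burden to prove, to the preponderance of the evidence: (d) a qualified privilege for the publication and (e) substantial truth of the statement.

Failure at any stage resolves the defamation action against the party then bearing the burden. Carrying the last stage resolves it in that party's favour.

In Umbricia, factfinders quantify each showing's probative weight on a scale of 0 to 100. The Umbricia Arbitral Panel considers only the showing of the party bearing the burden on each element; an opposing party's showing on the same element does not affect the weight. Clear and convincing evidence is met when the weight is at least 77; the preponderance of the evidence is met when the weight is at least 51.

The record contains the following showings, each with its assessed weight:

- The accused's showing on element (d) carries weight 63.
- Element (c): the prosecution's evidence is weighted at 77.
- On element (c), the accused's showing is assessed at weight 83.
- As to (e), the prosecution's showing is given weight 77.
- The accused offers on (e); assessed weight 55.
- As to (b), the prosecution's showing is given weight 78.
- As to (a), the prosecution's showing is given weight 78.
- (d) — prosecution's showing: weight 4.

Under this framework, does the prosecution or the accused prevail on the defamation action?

Stage 1 (prosecution, clear and convincing evidence, weight is at least 77): (a) 78 ≥ 77 — meets; (b) 78 ≥ 77 — meets; (c) 77 (accused's 83 disregarded) ≥ 77 — meets.
  The prosecution carries Stage 1; the accused now bears the burden.
Stage 2 (accused, the preponderance of the evidence, weight is at least 51): (d) 63 (prosecution's 4 disregarded) ≥ 51 — meets; (e) 55 (prosecution's 77 disregarded) ≥ 51 — meets.
  The accused carries the last stage.
Every stage carried; the accused prevails.

accused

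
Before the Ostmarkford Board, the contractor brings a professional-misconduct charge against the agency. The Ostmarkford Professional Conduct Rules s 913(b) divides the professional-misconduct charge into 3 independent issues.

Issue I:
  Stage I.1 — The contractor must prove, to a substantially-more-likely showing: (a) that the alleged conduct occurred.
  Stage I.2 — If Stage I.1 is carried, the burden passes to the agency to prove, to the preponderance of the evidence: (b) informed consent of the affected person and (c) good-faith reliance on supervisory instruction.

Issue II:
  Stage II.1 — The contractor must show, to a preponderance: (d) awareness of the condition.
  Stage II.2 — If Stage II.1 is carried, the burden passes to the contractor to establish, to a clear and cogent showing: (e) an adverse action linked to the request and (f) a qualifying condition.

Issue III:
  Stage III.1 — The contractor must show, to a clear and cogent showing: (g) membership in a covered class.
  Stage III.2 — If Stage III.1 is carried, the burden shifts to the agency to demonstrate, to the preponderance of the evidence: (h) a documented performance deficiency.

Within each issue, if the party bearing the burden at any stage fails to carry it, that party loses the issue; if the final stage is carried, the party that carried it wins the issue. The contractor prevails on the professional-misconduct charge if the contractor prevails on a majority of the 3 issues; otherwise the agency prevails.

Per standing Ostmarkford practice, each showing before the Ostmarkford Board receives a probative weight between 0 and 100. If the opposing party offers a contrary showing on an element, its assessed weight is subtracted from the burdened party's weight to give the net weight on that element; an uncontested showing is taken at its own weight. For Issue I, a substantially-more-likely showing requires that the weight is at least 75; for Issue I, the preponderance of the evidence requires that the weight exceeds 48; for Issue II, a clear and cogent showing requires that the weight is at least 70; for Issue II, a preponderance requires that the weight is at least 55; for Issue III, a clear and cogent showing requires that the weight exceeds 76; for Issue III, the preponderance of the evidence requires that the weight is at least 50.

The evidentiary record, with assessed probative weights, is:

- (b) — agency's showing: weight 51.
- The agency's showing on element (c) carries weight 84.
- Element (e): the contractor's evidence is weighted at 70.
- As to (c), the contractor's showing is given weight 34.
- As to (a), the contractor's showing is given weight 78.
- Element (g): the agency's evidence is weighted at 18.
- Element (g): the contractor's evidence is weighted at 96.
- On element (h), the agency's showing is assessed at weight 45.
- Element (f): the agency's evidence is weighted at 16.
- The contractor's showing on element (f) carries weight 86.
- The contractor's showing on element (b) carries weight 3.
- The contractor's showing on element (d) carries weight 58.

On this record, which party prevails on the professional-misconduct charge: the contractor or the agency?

contractor

— Issue I —
At Stage I.1 the contractor must meet a substantially-more-likely showing (weight is at least 75): on (a) the weight is 78, which does reach 75, so (a) meets the standard.
  Stage I.1 is satisfied; the onus moves to the agency.
At Stage I.2 the agency must meet the preponderance of the evidence (weight exceeds 48): on (b) the weight is 51 less the opposing 3 gives net 48, which does not exceed 48, so (b) does not meet the standard; on (c) the weight is 84 less the opposing 34 gives net 50, > 48, so (c) meets the standard.
  Not every element is met, so the agency fails to carry Stage I.2.
So the contractor prevails on this issue.
— Issue II —
Stage II.1 (contractor, a preponderance, weight is at least 55): (d) 58 ≥ 55 — meets.
  Stage II.1 carried; the burden remains with the contractor.
Stage II.2 (contractor, a clear and cogent showing, weight is at least 70): (e) 70 ≥ 70 — meets; (f) net 86−16=70 ≥ 70 — meets.
  All elements met at the final stage.
With every stage satisfied, the contractor prevails on this issue.
— Issue III —
Stage III.1 (contractor, a clear and cogent showing, weight exceeds 76): (g) net 96−18=78 > 76 — meets.
  Stage III.1 is satisfied; the onus moves to the agency.
Stage III.2 (agency, the preponderance of the evidence, weight is at least 50): (h) 45 < 50 — fails.
  Not every element is met, so the agency fails to carry Stage III.2.
The contractor prevails on this issue.
Per-issue: Issue I → contractor; Issue II → contractor; Issue III → contractor. The contractor must prevail on a majority of issues; overall, the contractor prevails.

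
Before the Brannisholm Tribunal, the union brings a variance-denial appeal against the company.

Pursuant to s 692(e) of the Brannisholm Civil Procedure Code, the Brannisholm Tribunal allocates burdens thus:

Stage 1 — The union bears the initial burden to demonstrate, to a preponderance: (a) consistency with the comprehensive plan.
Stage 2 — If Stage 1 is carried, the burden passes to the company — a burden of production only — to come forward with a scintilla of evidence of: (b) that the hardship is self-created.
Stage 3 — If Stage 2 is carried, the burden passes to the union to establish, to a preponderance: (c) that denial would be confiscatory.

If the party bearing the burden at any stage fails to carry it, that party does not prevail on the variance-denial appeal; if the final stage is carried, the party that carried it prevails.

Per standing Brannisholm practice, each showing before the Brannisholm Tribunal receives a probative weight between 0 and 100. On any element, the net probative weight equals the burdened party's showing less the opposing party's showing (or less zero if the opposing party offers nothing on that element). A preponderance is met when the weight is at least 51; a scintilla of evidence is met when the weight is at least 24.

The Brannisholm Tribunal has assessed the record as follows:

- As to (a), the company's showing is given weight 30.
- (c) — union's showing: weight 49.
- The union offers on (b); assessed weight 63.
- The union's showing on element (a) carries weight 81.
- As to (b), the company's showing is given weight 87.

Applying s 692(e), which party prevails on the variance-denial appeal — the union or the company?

company

Stage 1 (union, a preponderance, weight is at least 51): (a) net 81−30=51 ≥ 51 — meets.
  Stage 1 carried; the burden shifts to the company.
Stage 2 (company, a scintilla of evidence, weight is at least 24): (b) net 87−63=24 ≥ 24 — meets.
  All elements met. The burden passes to the union.
Stage 3 (union, a preponderance, weight is at least 51): (c) 49 < 51 — fails.
  Stage 3 not carried; the union fails its burden.
So the company prevails.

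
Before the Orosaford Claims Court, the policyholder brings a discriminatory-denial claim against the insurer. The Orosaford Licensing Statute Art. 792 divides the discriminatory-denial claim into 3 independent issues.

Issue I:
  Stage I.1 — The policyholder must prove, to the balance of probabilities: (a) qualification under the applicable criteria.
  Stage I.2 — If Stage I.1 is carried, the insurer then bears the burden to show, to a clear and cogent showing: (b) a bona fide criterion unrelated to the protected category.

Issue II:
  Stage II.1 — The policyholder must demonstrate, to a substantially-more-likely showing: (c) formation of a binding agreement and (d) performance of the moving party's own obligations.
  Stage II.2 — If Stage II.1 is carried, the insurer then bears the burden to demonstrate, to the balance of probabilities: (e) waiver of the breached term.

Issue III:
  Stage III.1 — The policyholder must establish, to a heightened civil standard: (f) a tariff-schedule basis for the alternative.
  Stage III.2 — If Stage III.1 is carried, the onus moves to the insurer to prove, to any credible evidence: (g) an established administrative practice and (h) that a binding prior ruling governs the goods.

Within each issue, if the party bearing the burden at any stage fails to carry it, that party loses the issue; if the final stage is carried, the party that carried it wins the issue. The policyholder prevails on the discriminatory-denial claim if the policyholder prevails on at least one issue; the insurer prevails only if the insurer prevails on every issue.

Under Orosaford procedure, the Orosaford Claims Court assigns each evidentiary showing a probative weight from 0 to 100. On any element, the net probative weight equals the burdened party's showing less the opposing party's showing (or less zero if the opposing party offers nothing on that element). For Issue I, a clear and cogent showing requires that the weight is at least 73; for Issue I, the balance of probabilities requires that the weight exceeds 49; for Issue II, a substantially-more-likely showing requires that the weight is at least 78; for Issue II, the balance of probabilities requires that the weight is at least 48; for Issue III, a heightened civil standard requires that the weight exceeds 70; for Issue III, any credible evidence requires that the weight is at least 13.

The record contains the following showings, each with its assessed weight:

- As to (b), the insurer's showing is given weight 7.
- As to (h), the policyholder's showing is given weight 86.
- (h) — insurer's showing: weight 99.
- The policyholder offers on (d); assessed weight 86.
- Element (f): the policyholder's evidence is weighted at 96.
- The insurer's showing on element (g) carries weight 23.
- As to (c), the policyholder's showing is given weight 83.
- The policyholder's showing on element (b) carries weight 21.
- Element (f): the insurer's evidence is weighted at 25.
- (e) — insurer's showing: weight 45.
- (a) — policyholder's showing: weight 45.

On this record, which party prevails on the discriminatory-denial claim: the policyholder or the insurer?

policyholder

— Issue I —
Stage I.1 — burden on policyholder; standard: the balance of probabilities (weight exceeds 49).
    (a): 45 ≤ 49 [not met]
  Not every element is met, so the policyholder fails to carry Stage I.1.
The insurer prevails on this issue.
— Issue II —
At Stage II.1 the policyholder must meet a substantially-more-likely showing (weight is at least 78): on (c) the weight is 83, which does reach 78, so (c) meets the standard; on (d) the weight is 86, which does reach 78, so (d) meets the standard.
  Stage II.1 is satisfied; the onus moves to the insurer.
At Stage II.2 the insurer must meet the balance of probabilities (weight is at least 48): on (e) the weight is 45, which does not reach 48, so (e) does not meet the standard.
  Not every element is met, so the insurer fails to carry Stage II.2.
So the policyholder prevails on this issue.
— Issue III —
Stage III.1 (policyholder, a heightened civil standard, weight exceeds 70): (f) net 96−25=71 > 70 — meets.
  All elements met. The burden passes to the insurer.
Stage III.2 (insurer, any credible evidence, weight is at least 13): (g) 23 ≥ 13 — meets; (h) net 99−86=13 ≥ 13 — meets.
  All elements met at the final stage.
Every stage carried; the insurer prevails on this issue.
Per-issue: Issue I → insurer; Issue II → policyholder; Issue III → insurer. The policyholder must prevail on at least one issue; overall, the policyholder prevails.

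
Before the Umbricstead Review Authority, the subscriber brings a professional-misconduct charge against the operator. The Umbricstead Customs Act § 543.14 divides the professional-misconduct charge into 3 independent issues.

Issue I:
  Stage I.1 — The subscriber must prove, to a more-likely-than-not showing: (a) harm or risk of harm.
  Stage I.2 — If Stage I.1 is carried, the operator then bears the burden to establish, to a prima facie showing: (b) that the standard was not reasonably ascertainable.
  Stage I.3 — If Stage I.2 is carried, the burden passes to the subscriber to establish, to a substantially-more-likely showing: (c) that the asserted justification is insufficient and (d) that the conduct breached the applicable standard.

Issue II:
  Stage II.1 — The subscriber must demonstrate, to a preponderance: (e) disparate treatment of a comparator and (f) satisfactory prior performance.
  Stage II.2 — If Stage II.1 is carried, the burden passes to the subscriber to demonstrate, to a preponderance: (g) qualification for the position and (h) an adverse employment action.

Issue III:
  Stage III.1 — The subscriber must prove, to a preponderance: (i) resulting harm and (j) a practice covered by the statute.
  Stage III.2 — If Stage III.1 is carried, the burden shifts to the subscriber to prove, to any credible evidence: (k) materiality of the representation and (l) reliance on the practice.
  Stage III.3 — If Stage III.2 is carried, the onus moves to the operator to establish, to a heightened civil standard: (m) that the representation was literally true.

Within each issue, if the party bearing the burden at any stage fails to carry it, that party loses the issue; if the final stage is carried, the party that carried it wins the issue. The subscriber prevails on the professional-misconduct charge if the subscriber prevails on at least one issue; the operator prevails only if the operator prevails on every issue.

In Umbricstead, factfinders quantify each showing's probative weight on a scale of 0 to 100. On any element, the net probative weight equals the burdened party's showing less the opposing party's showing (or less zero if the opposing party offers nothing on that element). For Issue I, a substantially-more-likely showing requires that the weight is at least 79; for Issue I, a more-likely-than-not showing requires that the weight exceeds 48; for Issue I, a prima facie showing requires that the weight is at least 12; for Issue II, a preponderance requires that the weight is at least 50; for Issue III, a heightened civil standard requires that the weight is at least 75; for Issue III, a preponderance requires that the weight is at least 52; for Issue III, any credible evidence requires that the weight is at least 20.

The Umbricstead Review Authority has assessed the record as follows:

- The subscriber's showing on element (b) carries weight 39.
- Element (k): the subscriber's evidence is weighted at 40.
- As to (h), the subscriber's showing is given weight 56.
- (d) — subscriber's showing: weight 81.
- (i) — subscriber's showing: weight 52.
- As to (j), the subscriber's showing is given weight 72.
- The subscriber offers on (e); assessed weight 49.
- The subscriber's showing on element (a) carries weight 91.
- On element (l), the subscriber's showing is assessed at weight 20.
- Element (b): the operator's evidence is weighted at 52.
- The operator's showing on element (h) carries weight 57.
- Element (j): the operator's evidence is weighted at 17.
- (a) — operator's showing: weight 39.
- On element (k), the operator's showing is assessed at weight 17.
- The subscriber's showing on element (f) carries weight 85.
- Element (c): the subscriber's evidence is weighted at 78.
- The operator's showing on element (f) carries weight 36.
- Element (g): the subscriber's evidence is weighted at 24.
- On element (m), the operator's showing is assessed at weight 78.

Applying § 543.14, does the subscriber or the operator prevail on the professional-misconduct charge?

operator

— Issue I —
Stage I.1 — burden on subscriber; standard: a more-likely-than-not showing (weight exceeds 48).
    (a): 91 − 39 = 52 > 48 [met]
  Stage I.1 carried; the burden shifts to the operator.
Stage I.2 — burden on operator; standard: a prima facie showing (weight is at least 12).
    (b): 52 − 39 = 13 ≥ 12 [met]
  The operator carries Stage I.2; the subscriber now bears the burden.
Stage I.3 — burden on subscriber; standard: a substantially-more-likely showing (weight is at least 79).
    (c): 78 < 79 [not met]
    (d): 81 ≥ 79 [met]
  The subscriber does not carry Stage I.3.
The analysis ends at Stage I.3; the operator prevails on this issue.
— Issue II —
Stage II.1 — burden on subscriber; standard: a preponderance (weight is at least 50).
    (e): 49 < 50 [not met]
    (f): 85 − 36 = 49 < 50 [not met]
  Not every element is met, so the subscriber fails to carry Stage II.1.
So the operator prevails on this issue.
— Issue III —
At Stage III.1 the subscriber must meet a preponderance (weight is at least 52): on (i) the weight is 52, ≥ 52, so (i) meets the standard; on (j) the weight is 72 less the opposing 17 gives net 55, which does reach 52, so (j) meets the standard.
  Stage III.1 carried; the burden remains with the subscriber.
At Stage III.2 the subscriber must meet any credible evidence (weight is at least 20): on (k) the weight is 40 less the opposing 17 gives net 23, which does reach 20, so (k) meets the standard; on (l) the weight is 20, which does reach 20, so (l) meets the standard.
  Stage III.2 carried; the burden shifts to the operator.
At Stage III.3 the operator must meet a heightened civil standard (weight is at least 75): on (m) the weight is 78, ≥ 75, so (m) meets the standard.
  All elements met at the final stage.
All stages carried — the operator prevails on this issue.
Per-issue: Issue I → operator; Issue II → operator; Issue III → operator. The subscriber must prevail on at least one issue; overall, the operator prevails.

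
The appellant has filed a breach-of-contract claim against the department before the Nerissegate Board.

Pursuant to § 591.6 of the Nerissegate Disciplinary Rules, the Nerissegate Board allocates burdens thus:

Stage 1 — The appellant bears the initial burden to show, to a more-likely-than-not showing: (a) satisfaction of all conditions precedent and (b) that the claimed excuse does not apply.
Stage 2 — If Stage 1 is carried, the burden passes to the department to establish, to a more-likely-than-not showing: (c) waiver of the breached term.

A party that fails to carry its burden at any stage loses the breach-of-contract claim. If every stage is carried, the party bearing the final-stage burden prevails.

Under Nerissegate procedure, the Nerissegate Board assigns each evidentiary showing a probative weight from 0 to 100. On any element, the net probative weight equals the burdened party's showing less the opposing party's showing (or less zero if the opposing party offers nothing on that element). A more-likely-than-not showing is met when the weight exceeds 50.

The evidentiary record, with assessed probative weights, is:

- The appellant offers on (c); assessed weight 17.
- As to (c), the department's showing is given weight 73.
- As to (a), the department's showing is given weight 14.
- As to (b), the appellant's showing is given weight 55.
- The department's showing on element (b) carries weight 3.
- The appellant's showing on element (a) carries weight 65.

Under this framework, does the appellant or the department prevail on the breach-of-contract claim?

department

Stage 1 — burden on appellant; standard: a more-likely-than-not showing (weight exceeds 50).
    (a): 65 − 14 = 51 > 50 [met]
    (b): 55 − 3 = 52 > 50 [met]
  All elements met. The burden passes to the department.
Stage 2 — burden on department; standard: a more-likely-than-not showing (weight exceeds 50).
    (c): 73 − 17 = 56 > 50 [met]
  The department carries the last stage.
Every stage carried; the department prevails.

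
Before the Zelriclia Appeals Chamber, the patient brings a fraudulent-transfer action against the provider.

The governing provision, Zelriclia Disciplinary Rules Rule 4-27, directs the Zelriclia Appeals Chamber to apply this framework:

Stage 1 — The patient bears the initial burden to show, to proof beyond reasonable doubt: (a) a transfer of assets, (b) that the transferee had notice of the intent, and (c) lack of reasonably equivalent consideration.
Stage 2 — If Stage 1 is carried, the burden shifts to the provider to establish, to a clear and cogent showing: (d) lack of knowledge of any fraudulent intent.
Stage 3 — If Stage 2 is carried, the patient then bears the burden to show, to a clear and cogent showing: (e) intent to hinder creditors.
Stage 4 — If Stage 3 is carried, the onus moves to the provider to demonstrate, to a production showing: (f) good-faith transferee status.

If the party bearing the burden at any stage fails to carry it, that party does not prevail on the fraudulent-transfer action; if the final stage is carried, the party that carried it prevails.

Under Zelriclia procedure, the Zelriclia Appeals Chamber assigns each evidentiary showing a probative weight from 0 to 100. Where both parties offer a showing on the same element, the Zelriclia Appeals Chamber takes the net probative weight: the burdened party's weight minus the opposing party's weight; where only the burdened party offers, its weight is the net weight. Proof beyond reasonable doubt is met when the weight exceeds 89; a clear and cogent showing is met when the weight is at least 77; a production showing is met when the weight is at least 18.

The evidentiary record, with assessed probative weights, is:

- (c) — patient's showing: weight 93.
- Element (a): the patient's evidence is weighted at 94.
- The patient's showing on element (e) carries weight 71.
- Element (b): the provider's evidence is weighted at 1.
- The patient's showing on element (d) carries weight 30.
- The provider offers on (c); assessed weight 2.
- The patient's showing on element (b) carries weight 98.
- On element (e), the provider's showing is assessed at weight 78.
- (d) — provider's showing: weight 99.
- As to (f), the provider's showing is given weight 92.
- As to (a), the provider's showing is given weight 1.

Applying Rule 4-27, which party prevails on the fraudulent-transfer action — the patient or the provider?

patient

Stage 1 — burden on patient; standard: proof beyond reasonable doubt (weight exceeds 89).
    (a): 94 − 1 = 93 > 89 [met]
    (b): 98 − 1 = 97 > 89 [met]
    (c): 93 − 2 = 91 > 89 [met]
  Stage 1 carried; the burden shifts to the provider.
Stage 2 — burden on provider; standard: a clear and cogent showing (weight is at least 77).
    (d): 99 − 30 = 69 < 77 [not met]
  The provider does not carry Stage 2.
So the patient prevails.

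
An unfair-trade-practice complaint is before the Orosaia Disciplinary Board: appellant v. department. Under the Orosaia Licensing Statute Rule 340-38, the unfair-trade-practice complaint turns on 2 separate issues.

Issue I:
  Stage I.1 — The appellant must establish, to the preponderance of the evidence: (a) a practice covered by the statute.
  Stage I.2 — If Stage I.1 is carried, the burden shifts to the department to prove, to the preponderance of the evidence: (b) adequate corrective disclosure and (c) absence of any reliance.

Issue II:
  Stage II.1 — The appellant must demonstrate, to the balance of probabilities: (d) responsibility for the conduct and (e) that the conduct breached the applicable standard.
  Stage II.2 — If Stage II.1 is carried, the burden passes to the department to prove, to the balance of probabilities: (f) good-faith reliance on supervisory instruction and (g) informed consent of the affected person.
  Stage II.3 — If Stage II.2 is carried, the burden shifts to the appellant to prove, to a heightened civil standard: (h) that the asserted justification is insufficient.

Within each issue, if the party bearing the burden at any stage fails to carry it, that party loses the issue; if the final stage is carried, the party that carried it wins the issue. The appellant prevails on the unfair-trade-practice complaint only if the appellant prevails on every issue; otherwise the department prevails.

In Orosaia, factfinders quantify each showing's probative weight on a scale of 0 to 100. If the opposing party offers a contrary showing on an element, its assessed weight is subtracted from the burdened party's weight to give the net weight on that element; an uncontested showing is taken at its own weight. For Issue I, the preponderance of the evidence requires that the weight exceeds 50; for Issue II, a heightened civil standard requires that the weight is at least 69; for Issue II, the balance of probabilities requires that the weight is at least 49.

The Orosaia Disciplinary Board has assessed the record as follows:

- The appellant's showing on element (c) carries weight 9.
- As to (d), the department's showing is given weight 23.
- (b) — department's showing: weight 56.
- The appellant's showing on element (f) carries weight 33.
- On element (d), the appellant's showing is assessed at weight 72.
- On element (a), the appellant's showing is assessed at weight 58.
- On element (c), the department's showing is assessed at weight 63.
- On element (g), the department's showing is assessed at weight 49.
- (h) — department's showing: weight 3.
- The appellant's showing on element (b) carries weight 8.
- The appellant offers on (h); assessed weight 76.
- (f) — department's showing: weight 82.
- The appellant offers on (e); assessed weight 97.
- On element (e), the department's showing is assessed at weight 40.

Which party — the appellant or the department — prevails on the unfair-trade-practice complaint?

appellant

— Issue I —
At Stage I.1 the appellant must meet the preponderance of the evidence (weight exceeds 50): on (a) the weight is 58, > 50, so (a) meets the standard.
  The appellant carries Stage I.1; the department now bears the burden.
At Stage I.2 the department must meet the preponderance of the evidence (weight exceeds 50): on (b) the weight is 56 less the opposing 8 gives net 48, ≤ 50, so (b) does not meet the standard; on (c) the weight is 63 less the opposing 9 gives net 54, which does exceed 50, so (c) meets the standard.
  The department does not carry Stage I.2.
The analysis ends at Stage I.2; the appellant prevails on this issue.
— Issue II —
Stage II.1 — burden on appellant; standard: the balance of probabilities (weight is at least 49).
    (d): 72 − 23 = 49 ≥ 49 [met]
    (e): 97 − 40 = 57 ≥ 49 [met]
  Stage II.1 carried; the burden shifts to the department.
Stage II.2 — burden on department; standard: the balance of probabilities (weight is at least 49).
    (f): 82 − 33 = 49 ≥ 49 [met]
    (g): 49 ≥ 49 [met]
  Stage II.2 is satisfied; the onus moves to the appellant.
Stage II.3 — burden on appellant; standard: a heightened civil standard (weight is at least 69).
    (h): 76 − 3 = 73 ≥ 69 [met]
  The appellant carries the last stage.
Every stage carried; the appellant prevails on this issue.
Per-issue: Issue I → appellant; Issue II → appellant. The appellant must prevail on every issue; overall, the appellant prevails.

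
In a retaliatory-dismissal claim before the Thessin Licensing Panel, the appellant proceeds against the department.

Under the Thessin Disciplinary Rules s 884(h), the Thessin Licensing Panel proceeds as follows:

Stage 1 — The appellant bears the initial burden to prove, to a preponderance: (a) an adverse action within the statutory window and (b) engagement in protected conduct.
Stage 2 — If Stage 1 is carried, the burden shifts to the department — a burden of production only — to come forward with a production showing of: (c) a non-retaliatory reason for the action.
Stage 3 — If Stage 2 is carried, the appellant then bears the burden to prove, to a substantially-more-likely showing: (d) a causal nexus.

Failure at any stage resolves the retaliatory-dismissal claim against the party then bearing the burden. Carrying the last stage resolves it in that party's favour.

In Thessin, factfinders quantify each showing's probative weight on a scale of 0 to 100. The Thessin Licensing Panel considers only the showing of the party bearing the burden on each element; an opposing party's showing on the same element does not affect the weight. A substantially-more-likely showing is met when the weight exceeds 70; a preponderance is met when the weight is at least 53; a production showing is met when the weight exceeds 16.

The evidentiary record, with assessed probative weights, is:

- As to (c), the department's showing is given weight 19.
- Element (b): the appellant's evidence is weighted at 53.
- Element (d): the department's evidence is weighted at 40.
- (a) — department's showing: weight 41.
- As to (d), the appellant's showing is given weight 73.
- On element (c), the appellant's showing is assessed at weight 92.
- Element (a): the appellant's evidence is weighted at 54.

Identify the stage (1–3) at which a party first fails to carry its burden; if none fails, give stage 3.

Stage 1 (appellant, a preponderance, weight is at least 53): (a) 54 (department's 41 disregarded) ≥ 53 — meets; (b) 53 ≥ 53 — meets.
  The appellant carries Stage 1; the department now bears the burden.
Stage 2 (department, a production showing, weight exceeds 16): (c) 19 (appellant's 92 disregarded) > 16 — meets.
  The department carries Stage 2; the appellant now bears the burden.
Stage 3 (appellant, a substantially-more-likely showing, weight exceeds 70): (d) 73 (department's 40 disregarded) > 70 — meets.
  All elements met at the final stage.
With every stage satisfied, the appellant prevails.

stage 3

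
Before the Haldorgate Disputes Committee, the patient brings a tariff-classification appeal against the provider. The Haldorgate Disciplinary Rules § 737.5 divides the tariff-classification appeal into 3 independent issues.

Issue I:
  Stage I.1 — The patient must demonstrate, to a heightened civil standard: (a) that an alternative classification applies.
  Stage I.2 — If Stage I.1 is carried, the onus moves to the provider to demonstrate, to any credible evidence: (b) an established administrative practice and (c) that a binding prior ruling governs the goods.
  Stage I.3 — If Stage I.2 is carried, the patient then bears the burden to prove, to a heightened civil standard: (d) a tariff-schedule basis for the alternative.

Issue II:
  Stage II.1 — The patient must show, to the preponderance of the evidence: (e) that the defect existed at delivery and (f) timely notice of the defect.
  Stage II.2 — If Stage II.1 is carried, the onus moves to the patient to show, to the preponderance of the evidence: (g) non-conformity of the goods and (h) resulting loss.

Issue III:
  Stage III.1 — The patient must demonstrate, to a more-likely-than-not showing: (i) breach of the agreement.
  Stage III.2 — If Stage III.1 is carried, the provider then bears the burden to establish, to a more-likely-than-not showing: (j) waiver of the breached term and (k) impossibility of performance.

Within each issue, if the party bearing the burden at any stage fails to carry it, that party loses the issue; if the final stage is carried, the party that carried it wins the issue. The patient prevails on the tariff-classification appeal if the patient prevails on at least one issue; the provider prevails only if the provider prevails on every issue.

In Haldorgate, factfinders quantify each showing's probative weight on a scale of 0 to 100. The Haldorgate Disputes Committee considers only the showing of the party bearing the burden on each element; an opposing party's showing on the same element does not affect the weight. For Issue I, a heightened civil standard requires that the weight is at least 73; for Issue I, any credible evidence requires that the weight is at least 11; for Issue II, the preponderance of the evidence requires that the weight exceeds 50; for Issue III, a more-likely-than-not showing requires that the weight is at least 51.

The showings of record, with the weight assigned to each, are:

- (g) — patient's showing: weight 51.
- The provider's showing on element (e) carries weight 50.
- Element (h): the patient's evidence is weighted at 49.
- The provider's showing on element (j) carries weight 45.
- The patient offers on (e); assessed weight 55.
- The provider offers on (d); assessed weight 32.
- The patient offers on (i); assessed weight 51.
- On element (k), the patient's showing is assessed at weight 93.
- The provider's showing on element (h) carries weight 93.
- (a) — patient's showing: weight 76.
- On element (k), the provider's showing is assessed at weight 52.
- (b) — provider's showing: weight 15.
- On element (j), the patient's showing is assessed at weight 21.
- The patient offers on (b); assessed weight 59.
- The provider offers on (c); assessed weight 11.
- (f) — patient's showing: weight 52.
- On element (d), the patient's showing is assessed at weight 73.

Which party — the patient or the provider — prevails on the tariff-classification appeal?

patient

— Issue I —
At Stage I.1 the patient must meet a heightened civil standard (weight is at least 73): on (a) the weight is 76, which does reach 73, so (a) meets the standard.
  Stage I.1 carried; the burden shifts to the provider.
At Stage I.2 the provider must meet any credible evidence (weight is at least 11): on (b) the weight is 15 (the patient's 59 is given no effect), which does reach 11, so (b) meets the standard; on (c) the weight is 11, ≥ 11, so (c) meets the standard.
  Stage I.2 carried; the burden shifts to the patient.
At Stage I.3 the patient must meet a heightened civil standard (weight is at least 73): on (d) the weight is 73 (the provider's 32 is given no effect), ≥ 73, so (d) meets the standard.
  Stage I.3 carried; the final stage is satisfied.
Every stage carried; the patient prevails on this issue.
— Issue II —
Stage II.1 (patient, the preponderance of the evidence, weight exceeds 50): (e) 55 (provider's 50 disregarded) > 50 — meets; (f) 52 > 50 — meets.
  All elements met. The patient retains the burden for Stage II.2.
Stage II.2 (patient, the preponderance of the evidence, weight exceeds 50): (g) 51 > 50 — meets; (h) 49 (provider's 93 disregarded) ≤ 50 — fails.
  The patient does not carry Stage II.2.
The provider prevails on this issue.
— Issue III —
Stage III.1 — burden on patient; standard: a more-likely-than-not showing (weight is at least 51).
    (i): 51 ≥ 51 [met]
  Stage III.1 carried; the burden shifts to the provider.
Stage III.2 — burden on provider; standard: a more-likely-than-not showing (weight is at least 51).
    (j): 45 (patient's 21 disregarded) < 51 [not met]
    (k): 52 (patient's 93 disregarded) ≥ 51 [met]
  The provider does not carry Stage III.2.
So the patient prevails on this issue.
Per-issue: Issue I → patient; Issue II → provider; Issue III → patient. The patient must prevail on at least one issue; overall, the patient prevails.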